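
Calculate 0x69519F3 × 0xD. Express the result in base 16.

0x55925157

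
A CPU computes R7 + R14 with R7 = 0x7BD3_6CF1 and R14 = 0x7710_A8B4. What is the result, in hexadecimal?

0xF2E415A5

Add column by column in base 16, right to left:
  1+4 = 5
  F+B = A carry 1
  C+8+1 = 5 carry 1
  6+A+1 = 1 carry 1
  3+0+1 = 4
  D+1 = E
  B+7 = 2 carry 1
  7+7+1 = F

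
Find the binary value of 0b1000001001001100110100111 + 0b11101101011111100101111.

0b1011110110101100011010110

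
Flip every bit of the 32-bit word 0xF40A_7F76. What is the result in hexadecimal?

0x0BF58089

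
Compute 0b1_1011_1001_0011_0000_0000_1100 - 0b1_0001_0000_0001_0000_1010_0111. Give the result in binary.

Subtract column by column in base 2:
  0-1 → 1 (borrow)
  0-1-1 → 0 (borrow)
  1-1-1 → 1 (borrow)
  1-0-1 → 0
  0-0 → 0
  0-1 → 1 (borrow)
  0-0-1 → 1 (borrow)
  0-1-1 → 0 (borrow)
  0-0-1 → 1 (borrow)
  0-0-1 → 1 (borrow)
  0-0-1 → 1 (borrow)
  0-0-1 → 1 (borrow)
  1-1-1 → 1 (borrow)
  1-0-1 → 0
  0-0 → 0
  0-0 → 0
  1-0 → 1
  0-0 → 0
  0-0 → 0
  1-0 → 1
  1-1 → 0
  1-0 → 1
  0-0 → 0
  1-0 → 1
  1-1 → 0

0b101010010001111101100101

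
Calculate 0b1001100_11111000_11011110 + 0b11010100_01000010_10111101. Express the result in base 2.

Add column by column in base 2, right to left:
  0+1 = 1
  1+0 = 1
  1+1 = 0 carry 1
  1+1+1 = 1 carry 1
  1+1+1 = 1 carry 1
  0+1+1 = 0 carry 1
  1+0+1 = 0 carry 1
  1+1+1 = 1 carry 1
  0+0+1 = 1
  0+1 = 1
  0+0 = 0
  1+0 = 1
  1+0 = 1
  1+0 = 1
  1+1 = 0 carry 1
  1+0+1 = 0 carry 1
  0+0+1 = 1
  0+0 = 0
  1+1 = 0 carry 1
  1+0+1 = 0 carry 1
  0+1+1 = 0 carry 1
  0+0+1 = 1
  1+1 = 0 carry 1
  0+1+1 = 0 carry 1
  final carry 1

0b1001000010011101110011011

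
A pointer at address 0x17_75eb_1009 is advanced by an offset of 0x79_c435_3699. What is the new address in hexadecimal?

Add column by column in base 16, right to left:
  9+9 = 2 carry 1
  0+9+1 = a
  0+6 = 6
  1+3 = 4
  b+5 = 0 carry 1
  e+3+1 = 2 carry 1
  5+4+1 = a
  7+c = 3 carry 1
  7+9+1 = 1 carry 1
  1+7+1 = 9

0x913a2046a2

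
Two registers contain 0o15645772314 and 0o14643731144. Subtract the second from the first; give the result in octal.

0o1002041150

Subtract column by column in base 8:
  4-4 → 0
  1-4 → 5 (borrow)
  3-1-1 → 1
  2-1 → 1
  7-3 → 4
  7-7 → 0
  5-3 → 2
  4-4 → 0
  6-6 → 0
  5-4 → 1
  1-1 → 0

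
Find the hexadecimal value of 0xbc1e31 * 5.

0x3ac96f5

Multiply each base-16 digit by 5, carrying:
  1×5 = 5 → write 5
  3×5 = 15 → write f
  e×5 = 70 → write 6 carry 4
  1×5+4 = 9 → write 9
  c×5 = 60 → write c carry 3
  b×5+3 = 58 → write a carry 3
  remaining carry: 3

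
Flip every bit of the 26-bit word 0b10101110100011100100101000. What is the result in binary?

0b01010001011100011011010111

Invert each bit: 10101110100011100100101000 → 01010001011100011011010111.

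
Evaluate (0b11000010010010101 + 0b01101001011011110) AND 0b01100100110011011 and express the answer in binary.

0b100000100010011

Add column by column in base 2, right to left:
  1+0 = 1
  0+1 = 1
  1+1 = 0 carry 1
  0+1+1 = 0 carry 1
  1+1+1 = 1 carry 1
  0+0+1 = 1
  0+1 = 1
  1+1 = 0 carry 1
  0+0+1 = 1
  0+1 = 1
  1+0 = 1
  0+0 = 0
  0+1 = 1
  0+0 = 0
  0+1 = 1
  1+1 = 0 carry 1
  1+0+1 = 0 carry 1
  final carry 1
Sum = 0b100101011101110011; now AND with 0b01100100110011011:
  100101011101110011
& 001100100110011011
= 000100000100010011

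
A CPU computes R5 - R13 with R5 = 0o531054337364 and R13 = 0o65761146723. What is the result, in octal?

Subtract column by column in base 8:
  4-3 → 1
  6-2 → 4
  3-7 → 4 (borrow)
  7-6-1 → 0
  3-4 → 7 (borrow)
  3-1-1 → 1
  4-1 → 3
  5-6 → 7 (borrow)
  0-7-1 → 0 (borrow)
  1-5-1 → 3 (borrow)
  3-6-1 → 4 (borrow)
  5-0-1 → 4

0o443073170441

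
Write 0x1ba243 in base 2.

Expand each hex digit to 4 bits: 1=0001 b=1011 a=1010 2=0010 4=0100 3=0011.

0b110111010001001000011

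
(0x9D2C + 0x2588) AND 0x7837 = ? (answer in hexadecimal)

0x4034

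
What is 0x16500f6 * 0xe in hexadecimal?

0x13860d74

Multiply each base-16 digit by 14, carrying:
  6×14 = 84 → write 4 carry 5
  f×14+5 = 215 → write 7 carry 13
  0×14+13 = 13 → write d
  0×14 = 0 → write 0
  5×14 = 70 → write 6 carry 4
  6×14+4 = 88 → write 8 carry 5
  1×14+5 = 19 → write 3 carry 1
  remaining carry: 1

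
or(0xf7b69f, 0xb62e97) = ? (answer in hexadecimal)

0xf7be9f

OR each hex digit independently (no carries):
  f|b=f, 7|6=7, b|2=b, 6|e=e, 9|9=9, f|7=f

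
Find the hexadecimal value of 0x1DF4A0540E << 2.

0x77D2815038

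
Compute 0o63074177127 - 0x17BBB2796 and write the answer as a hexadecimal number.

0x1D35D6C1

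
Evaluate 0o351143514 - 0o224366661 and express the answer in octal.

0o124554633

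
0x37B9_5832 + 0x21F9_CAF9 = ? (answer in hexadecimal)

0x59B3232B

Add column by column in base 16, right to left:
  2+9 = B
  3+F = 2 carry 1
  8+A+1 = 3 carry 1
  5+C+1 = 2 carry 1
  9+9+1 = 3 carry 1
  B+F+1 = B carry 1
  7+1+1 = 9
  3+2 = 5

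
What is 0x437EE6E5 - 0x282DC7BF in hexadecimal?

Subtract column by column in base 16:
  5-F → 6 (borrow)
  E-B-1 → 2
  6-7 → F (borrow)
  E-C-1 → 1
  E-D → 1
  7-2 → 5
  3-8 → B (borrow)
  4-2-1 → 1

0x1B511F26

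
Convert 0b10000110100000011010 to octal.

Group the bits in threes: 010 000 110 100 000 011 010 → 2064032.

0o2064032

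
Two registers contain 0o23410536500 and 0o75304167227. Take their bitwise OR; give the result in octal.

OR each oct digit independently (no carries):
  2|7=7, 3|5=7, 4|3=7, 1|0=1, 0|4=4, 5|1=5, 3|6=7, 6|7=7, 5|2=7, 0|2=2, 0|7=7

0o77714577727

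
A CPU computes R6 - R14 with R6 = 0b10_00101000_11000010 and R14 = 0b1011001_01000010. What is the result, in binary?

0b11100111110000000

Subtract column by column in base 2:
  0-0 → 0
  1-1 → 0
  0-0 → 0
  0-0 → 0
  0-0 → 0
  0-0 → 0
  1-1 → 0
  1-0 → 1
  0-1 → 1 (borrow)
  0-0-1 → 1 (borrow)
  0-0-1 → 1 (borrow)
  1-1-1 → 1 (borrow)
  0-1-1 → 0 (borrow)
  1-0-1 → 0
  0-1 → 1 (borrow)
  0-0-1 → 1 (borrow)
  0-0-1 → 1 (borrow)
  1-0-1 → 0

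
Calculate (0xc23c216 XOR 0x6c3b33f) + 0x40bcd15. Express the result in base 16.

First 0xc23c216 XOR 0x6c3b33f = 0xae07129.
Add column by column in base 16, right to left:
  9+5 = e
  2+1 = 3
  1+d = e
  7+c = 3 carry 1
  0+b+1 = c
  e+0 = e
  a+4 = e

0xeec3e3e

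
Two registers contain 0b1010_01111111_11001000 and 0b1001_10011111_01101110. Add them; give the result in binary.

Add column by column in base 2, right to left:
  0+0 = 0
  0+1 = 1
  0+1 = 1
  1+1 = 0 carry 1
  0+0+1 = 1
  0+1 = 1
  1+1 = 0 carry 1
  1+0+1 = 0 carry 1
  1+1+1 = 1 carry 1
  1+1+1 = 1 carry 1
  1+1+1 = 1 carry 1
  1+1+1 = 1 carry 1
  1+1+1 = 1 carry 1
  1+0+1 = 0 carry 1
  1+0+1 = 0 carry 1
  0+1+1 = 0 carry 1
  0+1+1 = 0 carry 1
  1+0+1 = 0 carry 1
  0+0+1 = 1
  1+1 = 0 carry 1
  final carry 1

0b101000001111100110110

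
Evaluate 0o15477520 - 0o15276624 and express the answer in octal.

0o200674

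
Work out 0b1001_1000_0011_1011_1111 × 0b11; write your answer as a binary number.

Multiply each base-2 digit by 3, carrying:
  1×3 = 3 → write 1 carry 1
  1×3+1 = 4 → write 0 carry 2
  1×3+2 = 5 → write 1 carry 2
  1×3+2 = 5 → write 1 carry 2
  1×3+2 = 5 → write 1 carry 2
  1×3+2 = 5 → write 1 carry 2
  0×3+2 = 2 → write 0 carry 1
  1×3+1 = 4 → write 0 carry 2
  1×3+2 = 5 → write 1 carry 2
  1×3+2 = 5 → write 1 carry 2
  0×3+2 = 2 → write 0 carry 1
  0×3+1 = 1 → write 1
  0×3 = 0 → write 0
  0×3 = 0 → write 0
  0×3 = 0 → write 0
  1×3 = 3 → write 1 carry 1
  1×3+1 = 4 → write 0 carry 2
  0×3+2 = 2 → write 0 carry 1
  0×3+1 = 1 → write 1
  1×3 = 3 → write 1 carry 1
  remaining carry: 1

0b111001000101100111101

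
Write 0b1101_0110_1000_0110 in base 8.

Group the bits in threes: 001 101 011 010 000 110 → 153206.

0o153206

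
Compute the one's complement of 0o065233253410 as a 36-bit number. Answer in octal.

0o712544524367

Each oct digit d becomes 7−d:
  0→7, 6→1, 5→2, 2→5, 3→4, 3→4, 2→5, 5→2, 3→4, 4→3, 1→6, 0→7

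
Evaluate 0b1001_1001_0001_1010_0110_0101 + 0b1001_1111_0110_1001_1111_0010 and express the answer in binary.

0b1001110001000010001010111

Add column by column in base 2, right to left:
  1+0 = 1
  0+1 = 1
  1+0 = 1
  0+0 = 0
  0+1 = 1
  1+1 = 0 carry 1
  1+1+1 = 1 carry 1
  0+1+1 = 0 carry 1
  0+1+1 = 0 carry 1
  1+0+1 = 0 carry 1
  0+0+1 = 1
  1+1 = 0 carry 1
  1+0+1 = 0 carry 1
  0+1+1 = 0 carry 1
  0+1+1 = 0 carry 1
  0+0+1 = 1
  1+1 = 0 carry 1
  0+1+1 = 0 carry 1
  0+1+1 = 0 carry 1
  1+1+1 = 1 carry 1
  1+1+1 = 1 carry 1
  0+0+1 = 1
  0+0 = 0
  1+1 = 0 carry 1
  final carry 1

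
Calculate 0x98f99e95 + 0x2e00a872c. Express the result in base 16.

Add column by column in base 16, right to left:
  5+c = 1 carry 1
  9+2+1 = c
  e+7 = 5 carry 1
  9+8+1 = 2 carry 1
  9+a+1 = 4 carry 1
  f+0+1 = 0 carry 1
  8+0+1 = 9
  9+e = 7 carry 1
  0+2+1 = 3

0x3790425c1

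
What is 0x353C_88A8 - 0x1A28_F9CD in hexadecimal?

Subtract column by column in base 16:
  8-D → B (borrow)
  A-C-1 → D (borrow)
  8-9-1 → E (borrow)
  8-F-1 → 8 (borrow)
  C-8-1 → 3
  3-2 → 1
  5-A → B (borrow)
  3-1-1 → 1

0x1B138EDB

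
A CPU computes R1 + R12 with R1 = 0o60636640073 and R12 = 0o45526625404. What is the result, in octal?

0o126365465477

Add column by column in base 8, right to left:
  3+4 = 7
  7+0 = 7
  0+4 = 4
  0+5 = 5
  4+2 = 6
  6+6 = 4 carry 1
  6+6+1 = 5 carry 1
  3+2+1 = 6
  6+5 = 3 carry 1
  0+5+1 = 6
  6+4 = 2 carry 1
  final carry 1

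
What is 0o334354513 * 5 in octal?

Multiply each base-8 digit by 5, carrying:
  3×5 = 15 → write 7 carry 1
  1×5+1 = 6 → write 6
  5×5 = 25 → write 1 carry 3
  4×5+3 = 23 → write 7 carry 2
  5×5+2 = 27 → write 3 carry 3
  3×5+3 = 18 → write 2 carry 2
  4×5+2 = 22 → write 6 carry 2
  3×5+2 = 17 → write 1 carry 2
  3×5+2 = 17 → write 1 carry 2
  remaining carry: 2

0o2116237167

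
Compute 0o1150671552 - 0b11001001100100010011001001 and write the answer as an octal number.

0b11001001100100010011001001 = 0o311442311 in octal.
Subtract column by column in base 8:
  2-1 → 1
  5-1 → 4
  5-3 → 2
  1-2 → 7 (borrow)
  7-4-1 → 2
  6-4 → 2
  0-1 → 7 (borrow)
  5-1-1 → 3
  1-3 → 6 (borrow)
  1-0-1 → 0

0o637227241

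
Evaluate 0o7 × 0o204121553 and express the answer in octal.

0o1635073755

Multiply each base-8 digit by 7, carrying:
  3×7 = 21 → write 5 carry 2
  5×7+2 = 37 → write 5 carry 4
  5×7+4 = 39 → write 7 carry 4
  1×7+4 = 11 → write 3 carry 1
  2×7+1 = 15 → write 7 carry 1
  1×7+1 = 8 → write 0 carry 1
  4×7+1 = 29 → write 5 carry 3
  0×7+3 = 3 → write 3
  2×7 = 14 → write 6 carry 1
  remaining carry: 1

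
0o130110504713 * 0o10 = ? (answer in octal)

0o1301105047130

Multiply each base-8 digit by 8, carrying:
  3×8 = 24 → write 0 carry 3
  1×8+3 = 11 → write 3 carry 1
  7×8+1 = 57 → write 1 carry 7
  4×8+7 = 39 → write 7 carry 4
  0×8+4 = 4 → write 4
  5×8 = 40 → write 0 carry 5
  0×8+5 = 5 → write 5
  1×8 = 8 → write 0 carry 1
  1×8+1 = 9 → write 1 carry 1
  0×8+1 = 1 → write 1
  3×8 = 24 → write 0 carry 3
  1×8+3 = 11 → write 3 carry 1
  remaining carry: 1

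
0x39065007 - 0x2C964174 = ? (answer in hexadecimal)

0xC700E93

Subtract column by column in base 16:
  7-4 → 3
  0-7 → 9 (borrow)
  0-1-1 → E (borrow)
  5-4-1 → 0
  6-6 → 0
  0-9 → 7 (borrow)
  9-C-1 → C (borrow)
  3-2-1 → 0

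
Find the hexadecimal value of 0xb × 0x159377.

Multiply each base-16 digit by 11, carrying:
  7×11 = 77 → write d carry 4
  7×11+4 = 81 → write 1 carry 5
  3×11+5 = 38 → write 6 carry 2
  9×11+2 = 101 → write 5 carry 6
  5×11+6 = 61 → write d carry 3
  1×11+3 = 14 → write e

0xed561d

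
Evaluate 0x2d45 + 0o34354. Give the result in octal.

0o63061

0x2d45 = 0o26505 in octal.
Add column by column in base 8, right to left:
  5+4 = 1 carry 1
  0+5+1 = 6
  5+3 = 0 carry 1
  6+4+1 = 3 carry 1
  2+3+1 = 6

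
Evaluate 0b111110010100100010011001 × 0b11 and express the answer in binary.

0b10111010111101100111001011

Multiply each base-2 digit by 3, carrying:
  1×3 = 3 → write 1 carry 1
  0×3+1 = 1 → write 1
  0×3 = 0 → write 0
  1×3 = 3 → write 1 carry 1
  1×3+1 = 4 → write 0 carry 2
  0×3+2 = 2 → write 0 carry 1
  0×3+1 = 1 → write 1
  1×3 = 3 → write 1 carry 1
  0×3+1 = 1 → write 1
  0×3 = 0 → write 0
  0×3 = 0 → write 0
  1×3 = 3 → write 1 carry 1
  0×3+1 = 1 → write 1
  0×3 = 0 → write 0
  1×3 = 3 → write 1 carry 1
  0×3+1 = 1 → write 1
  1×3 = 3 → write 1 carry 1
  0×3+1 = 1 → write 1
  0×3 = 0 → write 0
  1×3 = 3 → write 1 carry 1
  1×3+1 = 4 → write 0 carry 2
  1×3+2 = 5 → write 1 carry 2
  1×3+2 = 5 → write 1 carry 2
  1×3+2 = 5 → write 1 carry 2
  remaining carry: 10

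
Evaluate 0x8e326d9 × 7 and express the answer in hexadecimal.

0x3e360fef

Multiply each base-16 digit by 7, carrying:
  9×7 = 63 → write f carry 3
  d×7+3 = 94 → write e carry 5
  6×7+5 = 47 → write f carry 2
  2×7+2 = 16 → write 0 carry 1
  3×7+1 = 22 → write 6 carry 1
  e×7+1 = 99 → write 3 carry 6
  8×7+6 = 62 → write e carry 3
  remaining carry: 3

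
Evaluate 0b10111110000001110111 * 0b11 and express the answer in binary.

0b1000111010000101100101

Multiply each base-2 digit by 3, carrying:
  1×3 = 3 → write 1 carry 1
  1×3+1 = 4 → write 0 carry 2
  1×3+2 = 5 → write 1 carry 2
  0×3+2 = 2 → write 0 carry 1
  1×3+1 = 4 → write 0 carry 2
  1×3+2 = 5 → write 1 carry 2
  1×3+2 = 5 → write 1 carry 2
  0×3+2 = 2 → write 0 carry 1
  0×3+1 = 1 → write 1
  0×3 = 0 → write 0
  0×3 = 0 → write 0
  0×3 = 0 → write 0
  0×3 = 0 → write 0
  1×3 = 3 → write 1 carry 1
  1×3+1 = 4 → write 0 carry 2
  1×3+2 = 5 → write 1 carry 2
  1×3+2 = 5 → write 1 carry 2
  1×3+2 = 5 → write 1 carry 2
  0×3+2 = 2 → write 0 carry 1
  1×3+1 = 4 → write 0 carry 2
  remaining carry: 10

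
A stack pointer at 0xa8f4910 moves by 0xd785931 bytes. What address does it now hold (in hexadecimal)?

0x1807a241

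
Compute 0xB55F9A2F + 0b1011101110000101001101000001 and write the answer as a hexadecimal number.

0b1011101110000101001101000001 = 0xBB85341 in hexadecimal.
Add column by column in base 16, right to left:
  F+1 = 0 carry 1
  2+4+1 = 7
  A+3 = D
  9+5 = E
  F+8 = 7 carry 1
  5+B+1 = 1 carry 1
  5+B+1 = 1 carry 1
  B+0+1 = C

0xC117ED70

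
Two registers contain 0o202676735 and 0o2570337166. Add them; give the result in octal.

Add column by column in base 8, right to left:
  5+6 = 3 carry 1
  3+6+1 = 2 carry 1
  7+1+1 = 1 carry 1
  6+7+1 = 6 carry 1
  7+3+1 = 3 carry 1
  6+3+1 = 2 carry 1
  2+0+1 = 3
  0+7 = 7
  2+5 = 7
  0+2 = 2

0o2773236123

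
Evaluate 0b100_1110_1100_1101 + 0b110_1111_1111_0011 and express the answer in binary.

0b1011111011000000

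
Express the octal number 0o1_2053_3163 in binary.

Each octal digit is 3 bits: 1=001 2=010 0=000 5=101 3=011 3=011 1=001 6=110 3=011.

0b1010000101011011001110011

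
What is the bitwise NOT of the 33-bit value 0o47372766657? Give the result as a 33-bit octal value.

0o30405011120

Each oct digit d becomes 7−d:
  4→3, 7→0, 3→4, 7→0, 2→5, 7→0, 6→1, 6→1, 6→1, 5→2, 7→0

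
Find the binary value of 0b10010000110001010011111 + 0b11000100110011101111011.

Add column by column in base 2, right to left:
  1+1 = 0 carry 1
  1+1+1 = 1 carry 1
  1+0+1 = 0 carry 1
  1+1+1 = 1 carry 1
  1+1+1 = 1 carry 1
  0+1+1 = 0 carry 1
  0+1+1 = 0 carry 1
  1+0+1 = 0 carry 1
  0+1+1 = 0 carry 1
  1+1+1 = 1 carry 1
  0+1+1 = 0 carry 1
  0+0+1 = 1
  0+0 = 0
  1+1 = 0 carry 1
  1+1+1 = 1 carry 1
  0+0+1 = 1
  0+0 = 0
  0+1 = 1
  0+0 = 0
  1+0 = 1
  0+0 = 0
  0+1 = 1
  1+1 = 0 carry 1
  final carry 1

0b101010101100101000011010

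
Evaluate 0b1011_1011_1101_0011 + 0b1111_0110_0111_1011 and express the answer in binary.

0b11011001001001110

Add column by column in base 2, right to left:
  1+1 = 0 carry 1
  1+1+1 = 1 carry 1
  0+0+1 = 1
  0+1 = 1
  1+1 = 0 carry 1
  0+1+1 = 0 carry 1
  1+1+1 = 1 carry 1
  1+0+1 = 0 carry 1
  1+0+1 = 0 carry 1
  1+1+1 = 1 carry 1
  0+1+1 = 0 carry 1
  1+0+1 = 0 carry 1
  1+1+1 = 1 carry 1
  1+1+1 = 1 carry 1
  0+1+1 = 0 carry 1
  1+1+1 = 1 carry 1
  final carry 1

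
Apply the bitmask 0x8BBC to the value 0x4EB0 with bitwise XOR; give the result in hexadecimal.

XOR each hex digit independently (no carries):
  4^8=C, E^B=5, B^B=0, 0^C=C

0xC50C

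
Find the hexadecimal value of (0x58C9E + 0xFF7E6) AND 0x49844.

0x48004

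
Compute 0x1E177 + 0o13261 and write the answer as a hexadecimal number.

0o13261 = 0x16B1 in hexadecimal.
Add column by column in base 16, right to left:
  7+1 = 8
  7+B = 2 carry 1
  1+6+1 = 8
  E+1 = F
  1+0 = 1

0x1F828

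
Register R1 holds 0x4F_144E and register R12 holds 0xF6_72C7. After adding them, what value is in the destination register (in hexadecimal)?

Add column by column in base 16, right to left:
  E+7 = 5 carry 1
  4+C+1 = 1 carry 1
  4+2+1 = 7
  1+7 = 8
  F+6 = 5 carry 1
  4+F+1 = 4 carry 1
  final carry 1

0x1458715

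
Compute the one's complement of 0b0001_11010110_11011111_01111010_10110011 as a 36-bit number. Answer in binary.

0b111000101001001000001000010101001100

Invert each bit: 000111010110110111110111101010110011 → 111000101001001000001000010101001100.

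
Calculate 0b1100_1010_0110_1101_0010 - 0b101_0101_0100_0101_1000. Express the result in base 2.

0b1110101001001111010

Subtract column by column in base 2:
  0-0 → 0
  1-0 → 1
  0-0 → 0
  0-1 → 1 (borrow)
  1-1-1 → 1 (borrow)
  0-0-1 → 1 (borrow)
  1-1-1 → 1 (borrow)
  1-0-1 → 0
  0-0 → 0
  1-0 → 1
  1-1 → 0
  0-0 → 0
  0-1 → 1 (borrow)
  1-0-1 → 0
  0-1 → 1 (borrow)
  1-0-1 → 0
  0-1 → 1 (borrow)
  0-0-1 → 1 (borrow)
  1-1-1 → 1 (borrow)
  1-0-1 → 0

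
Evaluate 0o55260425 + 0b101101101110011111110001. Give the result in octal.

0o133044406

0b101101101110011111110001 = 0o55563761 in octal.
Add column by column in base 8, right to left:
  5+1 = 6
  2+6 = 0 carry 1
  4+7+1 = 4 carry 1
  0+3+1 = 4
  6+6 = 4 carry 1
  2+5+1 = 0 carry 1
  5+5+1 = 3 carry 1
  5+5+1 = 3 carry 1
  final carry 1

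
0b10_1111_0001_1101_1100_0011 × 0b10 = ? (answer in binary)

0b10111100011101110000110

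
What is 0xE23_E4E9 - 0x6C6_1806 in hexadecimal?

0x75DCCE3

Subtract column by column in base 16:
  9-6 → 3
  E-0 → E
  4-8 → C (borrow)
  E-1-1 → C
  3-6 → D (borrow)
  2-C-1 → 5 (borrow)
  E-6-1 → 7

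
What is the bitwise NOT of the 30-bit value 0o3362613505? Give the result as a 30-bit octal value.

Each oct digit d becomes 7−d:
  3→4, 3→4, 6→1, 2→5, 6→1, 1→6, 3→4, 5→2, 0→7, 5→2

0o4415164272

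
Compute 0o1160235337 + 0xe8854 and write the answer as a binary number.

0b1001110011111100001100110011

0o1160235337 = 0b1001110000010011101011011111 in binary.
0xe8854 = 0b11101000100001010100 in binary.
Add column by column in base 2, right to left:
  1+0 = 1
  1+0 = 1
  1+1 = 0 carry 1
  1+0+1 = 0 carry 1
  1+1+1 = 1 carry 1
  0+0+1 = 1
  1+1 = 0 carry 1
  1+0+1 = 0 carry 1
  0+0+1 = 1
  1+0 = 1
  0+0 = 0
  1+1 = 0 carry 1
  1+0+1 = 0 carry 1
  1+0+1 = 0 carry 1
  0+0+1 = 1
  0+1 = 1
  1+0 = 1
  0+1 = 1
  0+1 = 1
  0+1 = 1
  0+0 = 0
  0+0 = 0
  1+0 = 1
  1+0 = 1
  1+0 = 1
  0+0 = 0
  0+0 = 0
  1+0 = 1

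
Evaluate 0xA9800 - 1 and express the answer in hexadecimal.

The trailing 2 digits are 0, so subtracting 1 borrows through: they become F and the next digit up decrements.

0xA97FF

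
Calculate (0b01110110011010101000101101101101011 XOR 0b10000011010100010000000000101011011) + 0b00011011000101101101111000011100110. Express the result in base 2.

0b100010000010100100110100101100010110

First 0b01110110011010101000101101101101011 XOR 0b10000011010100010000000000101011011 = 0b11110101001110111000101101000110000.
Add column by column in base 2, right to left:
  0+0 = 0
  0+1 = 1
  0+1 = 1
  0+0 = 0
  1+0 = 1
  1+1 = 0 carry 1
  0+1+1 = 0 carry 1
  0+1+1 = 0 carry 1
  0+0+1 = 1
  1+0 = 1
  0+0 = 0
  1+0 = 1
  1+1 = 0 carry 1
  0+1+1 = 0 carry 1
  1+1+1 = 1 carry 1
  0+1+1 = 0 carry 1
  0+0+1 = 1
  0+1 = 1
  1+1 = 0 carry 1
  1+0+1 = 0 carry 1
  1+1+1 = 1 carry 1
  0+1+1 = 0 carry 1
  1+0+1 = 0 carry 1
  1+1+1 = 1 carry 1
  1+0+1 = 0 carry 1
  0+0+1 = 1
  0+0 = 0
  1+1 = 0 carry 1
  0+1+1 = 0 carry 1
  1+0+1 = 0 carry 1
  0+1+1 = 0 carry 1
  1+1+1 = 1 carry 1
  1+0+1 = 0 carry 1
  1+0+1 = 0 carry 1
  1+0+1 = 0 carry 1
  final carry 1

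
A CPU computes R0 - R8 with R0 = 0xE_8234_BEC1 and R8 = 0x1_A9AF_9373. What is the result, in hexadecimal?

Subtract column by column in base 16:
  1-3 → E (borrow)
  C-7-1 → 4
  E-3 → B
  B-9 → 2
  4-F → 5 (borrow)
  3-A-1 → 8 (borrow)
  2-9-1 → 8 (borrow)
  8-A-1 → D (borrow)
  E-1-1 → C

0xCD8852B4E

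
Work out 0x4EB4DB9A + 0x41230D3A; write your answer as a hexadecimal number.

0x8FD7E8D4

Add column by column in base 16, right to left:
  A+A = 4 carry 1
  9+3+1 = D
  B+D = 8 carry 1
  D+0+1 = E
  4+3 = 7
  B+2 = D
  E+1 = F
  4+4 = 8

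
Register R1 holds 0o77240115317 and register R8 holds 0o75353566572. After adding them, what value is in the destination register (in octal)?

0o174613704111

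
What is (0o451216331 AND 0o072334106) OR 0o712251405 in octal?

0o451216331 AND 0o072334106 = 0o050214100.
Then OR with 0o712251405.

0o752255505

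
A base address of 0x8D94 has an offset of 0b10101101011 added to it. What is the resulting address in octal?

0o111377

0x8D94 = 0o106624 in octal.
0b10101101011 = 0o2553 in octal.
Add column by column in base 8, right to left:
  4+3 = 7
  2+5 = 7
  6+5 = 3 carry 1
  6+2+1 = 1 carry 1
  0+0+1 = 1
  1+0 = 1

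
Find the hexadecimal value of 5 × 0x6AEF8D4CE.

Multiply each base-16 digit by 5, carrying:
  E×5 = 70 → write 6 carry 4
  C×5+4 = 64 → write 0 carry 4
  4×5+4 = 24 → write 8 carry 1
  D×5+1 = 66 → write 2 carry 4
  8×5+4 = 44 → write C carry 2
  F×5+2 = 77 → write D carry 4
  E×5+4 = 74 → write A carry 4
  A×5+4 = 54 → write 6 carry 3
  6×5+3 = 33 → write 1 carry 2
  remaining carry: 2

0x216ADC2806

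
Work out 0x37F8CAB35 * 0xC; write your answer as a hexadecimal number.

0x29FA98067C

Multiply each base-16 digit by 12, carrying:
  5×12 = 60 → write C carry 3
  3×12+3 = 39 → write 7 carry 2
  B×12+2 = 134 → write 6 carry 8
  A×12+8 = 128 → write 0 carry 8
  C×12+8 = 152 → write 8 carry 9
  8×12+9 = 105 → write 9 carry 6
  F×12+6 = 186 → write A carry 11
  7×12+11 = 95 → write F carry 5
  3×12+5 = 41 → write 9 carry 2
  remaining carry: 2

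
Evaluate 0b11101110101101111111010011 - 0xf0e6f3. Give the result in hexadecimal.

0x2c9f8e0

0b11101110101101111111010011 = 0x3badfd3 in hexadecimal.
Subtract column by column in base 16:
  3-3 → 0
  d-f → e (borrow)
  f-6-1 → 8
  d-e → f (borrow)
  a-0-1 → 9
  b-f → c (borrow)
  3-0-1 → 2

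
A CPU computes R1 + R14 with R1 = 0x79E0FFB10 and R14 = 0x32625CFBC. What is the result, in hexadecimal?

Add column by column in base 16, right to left:
  0+C = C
  1+B = C
  B+F = A carry 1
  F+C+1 = C carry 1
  F+5+1 = 5 carry 1
  0+2+1 = 3
  E+6 = 4 carry 1
  9+2+1 = C
  7+3 = A

0xAC435CACC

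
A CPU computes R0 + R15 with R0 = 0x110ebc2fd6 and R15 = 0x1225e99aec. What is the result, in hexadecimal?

0x2334a5cac2

Add column by column in base 16, right to left:
  6+c = 2 carry 1
  d+e+1 = c carry 1
  f+a+1 = a carry 1
  2+9+1 = c
  c+9 = 5 carry 1
  b+e+1 = a carry 1
  e+5+1 = 4 carry 1
  0+2+1 = 3
  1+2 = 3
  1+1 = 2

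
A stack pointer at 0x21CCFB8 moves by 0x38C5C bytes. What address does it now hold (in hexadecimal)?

Add column by column in base 16, right to left:
  8+C = 4 carry 1
  B+5+1 = 1 carry 1
  F+C+1 = C carry 1
  C+8+1 = 5 carry 1
  C+3+1 = 0 carry 1
  1+0+1 = 2
  2+0 = 2

0x2205C14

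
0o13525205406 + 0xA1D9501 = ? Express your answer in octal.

0xA1D9501 = 0o1207312401 in octal.
Add column by column in base 8, right to left:
  6+1 = 7
  0+0 = 0
  4+4 = 0 carry 1
  5+2+1 = 0 carry 1
  0+1+1 = 2
  2+3 = 5
  5+7 = 4 carry 1
  2+0+1 = 3
  5+2 = 7
  3+1 = 4
  1+0 = 1

0o14734520007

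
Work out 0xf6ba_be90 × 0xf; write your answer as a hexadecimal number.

Multiply each base-16 digit by 15, carrying:
  0×15 = 0 → write 0
  9×15 = 135 → write 7 carry 8
  e×15+8 = 218 → write a carry 13
  b×15+13 = 178 → write 2 carry 11
  a×15+11 = 161 → write 1 carry 10
  b×15+10 = 175 → write f carry 10
  6×15+10 = 100 → write 4 carry 6
  f×15+6 = 231 → write 7 carry 14
  remaining carry: e

0xe74f12a70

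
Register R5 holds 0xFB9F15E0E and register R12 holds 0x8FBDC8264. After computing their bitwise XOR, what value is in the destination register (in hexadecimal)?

0x7422DDC6A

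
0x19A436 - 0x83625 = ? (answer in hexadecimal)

Subtract column by column in base 16:
  6-5 → 1
  3-2 → 1
  4-6 → E (borrow)
  A-3-1 → 6
  9-8 → 1
  1-0 → 1

0x116E11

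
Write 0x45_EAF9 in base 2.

0b10001011110101011111001

Expand each hex digit to 4 bits: 4=0100 5=0101 E=1110 A=1010 F=1111 9=1001.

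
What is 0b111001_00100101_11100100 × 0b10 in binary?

0b11100100100101111001000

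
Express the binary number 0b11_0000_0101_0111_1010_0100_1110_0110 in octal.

0o6025722346

Group the bits in threes: 110 000 010 101 111 010 010 011 100 110 → 6025722346.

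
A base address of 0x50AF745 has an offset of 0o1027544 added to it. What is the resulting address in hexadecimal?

0o1027544 = 0x42F64 in hexadecimal.
Add column by column in base 16, right to left:
  5+4 = 9
  4+6 = A
  7+F = 6 carry 1
  F+2+1 = 2 carry 1
  A+4+1 = F
  0+0 = 0
  5+0 = 5

0x50F26A9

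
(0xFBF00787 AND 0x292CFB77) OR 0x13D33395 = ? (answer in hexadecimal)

0xFBF00787 AND 0x292CFB77 = 0x29200307.
Then OR with 0x13D33395.

0x3BF33397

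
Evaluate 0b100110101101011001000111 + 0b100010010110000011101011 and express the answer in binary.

0b1001001000011011100110010

Add column by column in base 2, right to left:
  1+1 = 0 carry 1
  1+1+1 = 1 carry 1
  1+0+1 = 0 carry 1
  0+1+1 = 0 carry 1
  0+0+1 = 1
  0+1 = 1
  1+1 = 0 carry 1
  0+1+1 = 0 carry 1
  0+0+1 = 1
  1+0 = 1
  1+0 = 1
  0+0 = 0
  1+0 = 1
  0+1 = 1
  1+1 = 0 carry 1
  1+0+1 = 0 carry 1
  0+1+1 = 0 carry 1
  1+0+1 = 0 carry 1
  0+0+1 = 1
  1+1 = 0 carry 1
  1+0+1 = 0 carry 1
  0+0+1 = 1
  0+0 = 0
  1+1 = 0 carry 1
  final carry 1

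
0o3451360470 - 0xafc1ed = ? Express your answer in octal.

0xafc1ed = 0o53740755 in octal.
Subtract column by column in base 8:
  0-5 → 3 (borrow)
  7-5-1 → 1
  4-7 → 5 (borrow)
  0-0-1 → 7 (borrow)
  6-4-1 → 1
  3-7 → 4 (borrow)
  1-3-1 → 5 (borrow)
  5-5-1 → 7 (borrow)
  4-0-1 → 3
  3-0 → 3

0o3375417513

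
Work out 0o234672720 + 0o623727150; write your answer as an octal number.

0o1060622070

Add column by column in base 8, right to left:
  0+0 = 0
  2+5 = 7
  7+1 = 0 carry 1
  2+7+1 = 2 carry 1
  7+2+1 = 2 carry 1
  6+7+1 = 6 carry 1
  4+3+1 = 0 carry 1
  3+2+1 = 6
  2+6 = 0 carry 1
  final carry 1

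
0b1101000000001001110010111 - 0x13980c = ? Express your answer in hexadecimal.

0x18c7b8b

0b1101000000001001110010111 = 0x1a01397 in hexadecimal.
Subtract column by column in base 16:
  7-c → b (borrow)
  9-0-1 → 8
  3-8 → b (borrow)
  1-9-1 → 7 (borrow)
  0-3-1 → c (borrow)
  a-1-1 → 8
  1-0 → 1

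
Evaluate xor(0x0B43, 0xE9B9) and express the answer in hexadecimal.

XOR each hex digit independently (no carries):
  0^E=E, B^9=2, 4^B=F, 3^9=A

0xE2FA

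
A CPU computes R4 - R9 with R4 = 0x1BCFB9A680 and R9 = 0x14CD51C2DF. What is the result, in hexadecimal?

Subtract column by column in base 16:
  0-F → 1 (borrow)
  8-D-1 → A (borrow)
  6-2-1 → 3
  A-C → E (borrow)
  9-1-1 → 7
  B-5 → 6
  F-D → 2
  C-C → 0
  B-4 → 7
  1-1 → 0

0x70267E3A1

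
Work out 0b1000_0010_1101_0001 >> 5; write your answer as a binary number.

0b10000010110

Right shift by 5: drop the 5 least-significant bits.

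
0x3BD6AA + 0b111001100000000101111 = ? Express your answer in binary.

0b10110001001011011011001

0x3BD6AA = 0b1110111101011010101010 in binary.
Add column by column in base 2, right to left:
  0+1 = 1
  1+1 = 0 carry 1
  0+1+1 = 0 carry 1
  1+1+1 = 1 carry 1
  0+0+1 = 1
  1+1 = 0 carry 1
  0+0+1 = 1
  1+0 = 1
  0+0 = 0
  1+0 = 1
  1+0 = 1
  0+0 = 0
  1+0 = 1
  0+0 = 0
  1+1 = 0 carry 1
  1+1+1 = 1 carry 1
  1+0+1 = 0 carry 1
  1+0+1 = 0 carry 1
  0+1+1 = 0 carry 1
  1+1+1 = 1 carry 1
  1+1+1 = 1 carry 1
  1+0+1 = 0 carry 1
  final carry 1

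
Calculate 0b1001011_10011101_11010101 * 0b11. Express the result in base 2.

0b111000101101100101111111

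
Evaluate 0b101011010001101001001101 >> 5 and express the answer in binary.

Right shift by 5: drop the 5 least-significant bits.

0b1010110100011010010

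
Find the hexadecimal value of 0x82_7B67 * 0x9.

0x496569F

Multiply each base-16 digit by 9, carrying:
  7×9 = 63 → write F carry 3
  6×9+3 = 57 → write 9 carry 3
  B×9+3 = 102 → write 6 carry 6
  7×9+6 = 69 → write 5 carry 4
  2×9+4 = 22 → write 6 carry 1
  8×9+1 = 73 → write 9 carry 4
  remaining carry: 4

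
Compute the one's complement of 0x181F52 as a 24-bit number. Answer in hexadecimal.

Each hex digit d becomes F−d:
  1→E, 8→7, 1→E, F→0, 5→A, 2→D

0xE7E0AD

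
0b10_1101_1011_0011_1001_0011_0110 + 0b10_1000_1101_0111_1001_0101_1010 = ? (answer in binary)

0b101011010001011001010010000

Add column by column in base 2, right to left:
  0+0 = 0
  1+1 = 0 carry 1
  1+0+1 = 0 carry 1
  0+1+1 = 0 carry 1
  1+1+1 = 1 carry 1
  1+0+1 = 0 carry 1
  0+1+1 = 0 carry 1
  0+0+1 = 1
  1+1 = 0 carry 1
  0+0+1 = 1
  0+0 = 0
  1+1 = 0 carry 1
  1+1+1 = 1 carry 1
  1+1+1 = 1 carry 1
  0+1+1 = 0 carry 1
  0+0+1 = 1
  1+1 = 0 carry 1
  1+0+1 = 0 carry 1
  0+1+1 = 0 carry 1
  1+1+1 = 1 carry 1
  1+0+1 = 0 carry 1
  0+0+1 = 1
  1+0 = 1
  1+1 = 0 carry 1
  0+0+1 = 1
  1+1 = 0 carry 1
  final carry 1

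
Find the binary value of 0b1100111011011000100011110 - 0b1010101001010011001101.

0b1011100110001110001010001

Subtract column by column in base 2:
  0-1 → 1 (borrow)
  1-0-1 → 0
  1-1 → 0
  1-1 → 0
  1-0 → 1
  0-0 → 0
  0-1 → 1 (borrow)
  0-1-1 → 0 (borrow)
  1-0-1 → 0
  0-0 → 0
  0-1 → 1 (borrow)
  0-0-1 → 1 (borrow)
  1-1-1 → 1 (borrow)
  1-0-1 → 0
  0-0 → 0
  1-1 → 0
  1-0 → 1
  0-1 → 1 (borrow)
  1-0-1 → 0
  1-1 → 0
  1-0 → 1
  0-1 → 1 (borrow)
  0-0-1 → 1 (borrow)
  1-0-1 → 0
  1-0 → 1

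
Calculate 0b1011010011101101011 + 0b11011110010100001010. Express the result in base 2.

0b100111000110001110101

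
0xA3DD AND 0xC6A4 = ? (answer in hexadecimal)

AND each hex digit independently (no carries):
  A&C=8, 3&6=2, D&A=8, D&4=4

0x8284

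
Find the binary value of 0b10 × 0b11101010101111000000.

Multiply each base-2 digit by 2, carrying:
  0×2 = 0 → write 0
  0×2 = 0 → write 0
  0×2 = 0 → write 0
  0×2 = 0 → write 0
  0×2 = 0 → write 0
  0×2 = 0 → write 0
  1×2 = 2 → write 0 carry 1
  1×2+1 = 3 → write 1 carry 1
  1×2+1 = 3 → write 1 carry 1
  1×2+1 = 3 → write 1 carry 1
  0×2+1 = 1 → write 1
  1×2 = 2 → write 0 carry 1
  0×2+1 = 1 → write 1
  1×2 = 2 → write 0 carry 1
  0×2+1 = 1 → write 1
  1×2 = 2 → write 0 carry 1
  0×2+1 = 1 → write 1
  1×2 = 2 → write 0 carry 1
  1×2+1 = 3 → write 1 carry 1
  1×2+1 = 3 → write 1 carry 1
  remaining carry: 1

0b111010101011110000000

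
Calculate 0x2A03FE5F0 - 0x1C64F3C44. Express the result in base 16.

Subtract column by column in base 16:
  0-4 → C (borrow)
  F-4-1 → A
  5-C → 9 (borrow)
  E-3-1 → A
  F-F → 0
  3-4 → F (borrow)
  0-6-1 → 9 (borrow)
  A-C-1 → D (borrow)
  2-1-1 → 0

0xD9F0A9AC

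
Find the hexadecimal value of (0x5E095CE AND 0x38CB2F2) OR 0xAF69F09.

0xBF69FCB

0x5E095CE AND 0x38CB2F2 = 0x18090C2.
Then OR with 0xAF69F09.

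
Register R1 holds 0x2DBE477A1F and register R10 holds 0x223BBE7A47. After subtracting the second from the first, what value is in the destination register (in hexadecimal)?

0xB8288FFD8

Subtract column by column in base 16:
  F-7 → 8
  1-4 → D (borrow)
  A-A-1 → F (borrow)
  7-7-1 → F (borrow)
  7-E-1 → 8 (borrow)
  4-B-1 → 8 (borrow)
  E-B-1 → 2
  B-3 → 8
  D-2 → B
  2-2 → 0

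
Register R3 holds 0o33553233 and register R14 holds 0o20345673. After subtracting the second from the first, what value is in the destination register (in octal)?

0o13205340

Subtract column by column in base 8:
  3-3 → 0
  3-7 → 4 (borrow)
  2-6-1 → 3 (borrow)
  3-5-1 → 5 (borrow)
  5-4-1 → 0
  5-3 → 2
  3-0 → 3
  3-2 → 1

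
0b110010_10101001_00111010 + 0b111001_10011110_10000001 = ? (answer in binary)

Add column by column in base 2, right to left:
  0+1 = 1
  1+0 = 1
  0+0 = 0
  1+0 = 1
  1+0 = 1
  1+0 = 1
  0+0 = 0
  0+1 = 1
  1+0 = 1
  0+1 = 1
  0+1 = 1
  1+1 = 0 carry 1
  0+1+1 = 0 carry 1
  1+0+1 = 0 carry 1
  0+0+1 = 1
  1+1 = 0 carry 1
  0+1+1 = 0 carry 1
  1+0+1 = 0 carry 1
  0+0+1 = 1
  0+1 = 1
  1+1 = 0 carry 1
  1+1+1 = 1 carry 1
  final carry 1

0b11011000100011110111011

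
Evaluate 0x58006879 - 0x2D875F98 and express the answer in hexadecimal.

0x2A7908E1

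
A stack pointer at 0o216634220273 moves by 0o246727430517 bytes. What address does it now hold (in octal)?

Add column by column in base 8, right to left:
  3+7 = 2 carry 1
  7+1+1 = 1 carry 1
  2+5+1 = 0 carry 1
  0+0+1 = 1
  2+3 = 5
  2+4 = 6
  4+7 = 3 carry 1
  3+2+1 = 6
  6+7 = 5 carry 1
  6+6+1 = 5 carry 1
  1+4+1 = 6
  2+2 = 4

0o465563651012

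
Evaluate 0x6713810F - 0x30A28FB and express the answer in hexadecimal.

Subtract column by column in base 16:
  F-B → 4
  0-F → 1 (borrow)
  1-8-1 → 8 (borrow)
  8-2-1 → 5
  3-A → 9 (borrow)
  1-0-1 → 0
  7-3 → 4
  6-0 → 6

0x64095814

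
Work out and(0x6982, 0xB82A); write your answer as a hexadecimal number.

0x2802

AND each hex digit independently (no carries):
  6&B=2, 9&8=8, 8&2=0, 2&A=2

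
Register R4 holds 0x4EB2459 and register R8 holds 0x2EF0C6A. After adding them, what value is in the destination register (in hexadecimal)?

0x7DA30C3

Add column by column in base 16, right to left:
  9+A = 3 carry 1
  5+6+1 = C
  4+C = 0 carry 1
  2+0+1 = 3
  B+F = A carry 1
  E+E+1 = D carry 1
  4+2+1 = 7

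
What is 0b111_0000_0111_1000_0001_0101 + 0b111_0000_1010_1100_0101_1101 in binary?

0b111000010010010001110010

Add column by column in base 2, right to left:
  1+1 = 0 carry 1
  0+0+1 = 1
  1+1 = 0 carry 1
  0+1+1 = 0 carry 1
  1+1+1 = 1 carry 1
  0+0+1 = 1
  0+1 = 1
  0+0 = 0
  0+0 = 0
  0+0 = 0
  0+1 = 1
  1+1 = 0 carry 1
  1+0+1 = 0 carry 1
  1+1+1 = 1 carry 1
  1+0+1 = 0 carry 1
  0+1+1 = 0 carry 1
  0+0+1 = 1
  0+0 = 0
  0+0 = 0
  0+0 = 0
  1+1 = 0 carry 1
  1+1+1 = 1 carry 1
  1+1+1 = 1 carry 1
  final carry 1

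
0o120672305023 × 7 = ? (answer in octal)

0o1066030543205

Multiply each base-8 digit by 7, carrying:
  3×7 = 21 → write 5 carry 2
  2×7+2 = 16 → write 0 carry 2
  0×7+2 = 2 → write 2
  5×7 = 35 → write 3 carry 4
  0×7+4 = 4 → write 4
  3×7 = 21 → write 5 carry 2
  2×7+2 = 16 → write 0 carry 2
  7×7+2 = 51 → write 3 carry 6
  6×7+6 = 48 → write 0 carry 6
  0×7+6 = 6 → write 6
  2×7 = 14 → write 6 carry 1
  1×7+1 = 8 → write 0 carry 1
  remaining carry: 1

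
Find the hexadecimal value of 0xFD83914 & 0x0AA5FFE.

AND each hex digit independently (no carries):
  F&0=0, D&A=8, 8&A=8, 3&5=1, 9&F=9, 1&F=1, 4&E=4

0x0881914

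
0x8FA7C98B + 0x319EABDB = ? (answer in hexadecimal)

Add column by column in base 16, right to left:
  B+B = 6 carry 1
  8+D+1 = 6 carry 1
  9+B+1 = 5 carry 1
  C+A+1 = 7 carry 1
  7+E+1 = 6 carry 1
  A+9+1 = 4 carry 1
  F+1+1 = 1 carry 1
  8+3+1 = C

0xC1467566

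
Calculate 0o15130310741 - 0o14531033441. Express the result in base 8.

Subtract column by column in base 8:
  1-1 → 0
  4-4 → 0
  7-4 → 3
  0-3 → 5 (borrow)
  1-3-1 → 5 (borrow)
  3-0-1 → 2
  0-1 → 7 (borrow)
  3-3-1 → 7 (borrow)
  1-5-1 → 3 (borrow)
  5-4-1 → 0
  1-1 → 0

0o377255300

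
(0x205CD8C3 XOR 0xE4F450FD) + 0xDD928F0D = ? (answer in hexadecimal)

0x1A23B174B

First 0x205CD8C3 XOR 0xE4F450FD = 0xC4A8883E.
Add column by column in base 16, right to left:
  E+D = B carry 1
  3+0+1 = 4
  8+F = 7 carry 1
  8+8+1 = 1 carry 1
  8+2+1 = B
  A+9 = 3 carry 1
  4+D+1 = 2 carry 1
  C+D+1 = A carry 1
  final carry 1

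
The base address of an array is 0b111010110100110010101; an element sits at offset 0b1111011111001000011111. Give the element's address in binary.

Add column by column in base 2, right to left:
  1+1 = 0 carry 1
  0+1+1 = 0 carry 1
  1+1+1 = 1 carry 1
  0+1+1 = 0 carry 1
  1+1+1 = 1 carry 1
  0+0+1 = 1
  0+0 = 0
  1+0 = 1
  1+0 = 1
  0+1 = 1
  0+0 = 0
  1+0 = 1
  0+1 = 1
  1+1 = 0 carry 1
  1+1+1 = 1 carry 1
  0+1+1 = 0 carry 1
  1+1+1 = 1 carry 1
  0+0+1 = 1
  1+1 = 0 carry 1
  1+1+1 = 1 carry 1
  1+1+1 = 1 carry 1
  0+1+1 = 0 carry 1
  final carry 1

0b10110110101101110110100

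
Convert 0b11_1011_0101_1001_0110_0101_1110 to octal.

0o355313136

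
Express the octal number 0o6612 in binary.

0b110110001010

Each octal digit is 3 bits: 6=110 6=110 1=001 2=010.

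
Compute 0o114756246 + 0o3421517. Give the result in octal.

0o120377765

Add column by column in base 8, right to left:
  6+7 = 5 carry 1
  4+1+1 = 6
  2+5 = 7
  6+1 = 7
  5+2 = 7
  7+4 = 3 carry 1
  4+3+1 = 0 carry 1
  1+0+1 = 2
  1+0 = 1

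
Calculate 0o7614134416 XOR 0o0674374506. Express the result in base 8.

XOR each oct digit independently (no carries):
  7^0=7, 6^6=0, 1^7=6, 4^4=0, 1^3=2, 3^7=4, 4^4=0, 4^5=1, 1^0=1, 6^6=0

0o7060240110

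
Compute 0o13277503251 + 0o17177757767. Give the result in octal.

0o32477463240

Add column by column in base 8, right to left:
  1+7 = 0 carry 1
  5+6+1 = 4 carry 1
  2+7+1 = 2 carry 1
  3+7+1 = 3 carry 1
  0+5+1 = 6
  5+7 = 4 carry 1
  7+7+1 = 7 carry 1
  7+7+1 = 7 carry 1
  2+1+1 = 4
  3+7 = 2 carry 1
  1+1+1 = 3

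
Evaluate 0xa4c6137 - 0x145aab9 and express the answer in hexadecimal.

Subtract column by column in base 16:
  7-9 → e (borrow)
  3-b-1 → 7 (borrow)
  1-a-1 → 6 (borrow)
  6-a-1 → b (borrow)
  c-5-1 → 6
  4-4 → 0
  a-1 → 9

0x906b67e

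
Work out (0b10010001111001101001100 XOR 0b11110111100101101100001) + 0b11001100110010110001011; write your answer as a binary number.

0b100110011001110110111000

First 0b10010001111001101001100 XOR 0b11110111100101101100001 = 0b01100110011100000101101.
Add column by column in base 2, right to left:
  1+1 = 0 carry 1
  0+1+1 = 0 carry 1
  1+0+1 = 0 carry 1
  1+1+1 = 1 carry 1
  0+0+1 = 1
  1+0 = 1
  0+0 = 0
  0+1 = 1
  0+1 = 1
  0+0 = 0
  0+1 = 1
  1+0 = 1
  1+0 = 1
  1+1 = 0 carry 1
  0+1+1 = 0 carry 1
  0+0+1 = 1
  1+0 = 1
  1+1 = 0 carry 1
  0+1+1 = 0 carry 1
  0+0+1 = 1
  1+0 = 1
  1+1 = 0 carry 1
  0+1+1 = 0 carry 1
  final carry 1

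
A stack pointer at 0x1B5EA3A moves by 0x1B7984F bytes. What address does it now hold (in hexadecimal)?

0x36D8289

Add column by column in base 16, right to left:
  A+F = 9 carry 1
  3+4+1 = 8
  A+8 = 2 carry 1
  E+9+1 = 8 carry 1
  5+7+1 = D
  B+B = 6 carry 1
  1+1+1 = 3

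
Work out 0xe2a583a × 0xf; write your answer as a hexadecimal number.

0xd47b2b66

Multiply each base-16 digit by 15, carrying:
  a×15 = 150 → write 6 carry 9
  3×15+9 = 54 → write 6 carry 3
  8×15+3 = 123 → write b carry 7
  5×15+7 = 82 → write 2 carry 5
  a×15+5 = 155 → write b carry 9
  2×15+9 = 39 → write 7 carry 2
  e×15+2 = 212 → write 4 carry 13
  remaining carry: d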